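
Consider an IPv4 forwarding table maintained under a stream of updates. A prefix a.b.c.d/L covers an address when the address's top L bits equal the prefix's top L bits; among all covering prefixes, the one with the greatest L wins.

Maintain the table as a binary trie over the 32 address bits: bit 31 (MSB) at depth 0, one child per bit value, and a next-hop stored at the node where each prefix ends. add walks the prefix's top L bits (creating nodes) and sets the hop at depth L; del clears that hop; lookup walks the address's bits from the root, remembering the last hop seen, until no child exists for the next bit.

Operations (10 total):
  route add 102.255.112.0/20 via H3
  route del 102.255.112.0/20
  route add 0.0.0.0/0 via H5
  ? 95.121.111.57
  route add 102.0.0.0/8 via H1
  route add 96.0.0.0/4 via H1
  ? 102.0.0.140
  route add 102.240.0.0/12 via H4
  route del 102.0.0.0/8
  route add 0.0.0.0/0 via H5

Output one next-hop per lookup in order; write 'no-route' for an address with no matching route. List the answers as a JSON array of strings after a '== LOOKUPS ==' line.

Trace:
  add 102.255.112.0/20 -> H3 at depth 20
  del 102.255.112.0/20 (clear depth 20)
  add 0.0.0.0/0 -> H5 at depth 0
  Q 95.121.111.57: descend 01 ; hops seen [H5] ; pick H5
  add 102.0.0.0/8 -> H1 at depth 8
  add 96.0.0.0/4 -> H1 at depth 4
  Q 102.0.0.140: descend 01100110 ; hops seen [H5,H1,H1] ; pick H1
  add 102.240.0.0/12 -> H4 at depth 12
  del 102.0.0.0/8 (clear depth 8)
  add 0.0.0.0/0 -> H5 at depth 0

== LOOKUPS ==
["H5","H1"]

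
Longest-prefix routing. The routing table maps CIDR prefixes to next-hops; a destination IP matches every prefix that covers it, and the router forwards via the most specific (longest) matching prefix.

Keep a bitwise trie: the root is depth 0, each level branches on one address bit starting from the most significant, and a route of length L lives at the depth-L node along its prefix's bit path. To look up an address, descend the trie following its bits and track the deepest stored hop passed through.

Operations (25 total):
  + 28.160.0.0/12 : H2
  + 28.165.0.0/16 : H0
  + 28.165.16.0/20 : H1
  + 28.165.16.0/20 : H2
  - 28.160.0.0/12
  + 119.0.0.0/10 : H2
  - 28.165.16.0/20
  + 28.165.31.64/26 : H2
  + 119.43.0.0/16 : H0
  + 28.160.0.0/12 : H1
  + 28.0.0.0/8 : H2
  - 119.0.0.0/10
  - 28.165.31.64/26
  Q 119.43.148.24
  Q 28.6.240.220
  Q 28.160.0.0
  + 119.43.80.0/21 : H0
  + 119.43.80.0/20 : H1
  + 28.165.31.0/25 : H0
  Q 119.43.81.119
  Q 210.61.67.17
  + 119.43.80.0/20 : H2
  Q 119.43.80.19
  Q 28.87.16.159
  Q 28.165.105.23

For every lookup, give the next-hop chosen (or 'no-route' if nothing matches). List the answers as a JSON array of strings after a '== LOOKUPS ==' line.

Process each operation:
  + 28.160.0.0/12 (H2) depth=12
  + 28.165.0.0/16 (H0) depth=16
  + 28.165.16.0/20 (H1) depth=20
  + 28.165.16.0/20 (H2) depth=20
  del 28.160.0.0/12 (clear depth 12)
  + 119.0.0.0/10 (H2) depth=10
  del 28.165.16.0/20 (clear depth 20)
  + 28.165.31.64/26 (H2) depth=26
  + 119.43.0.0/16 (H0) depth=16
  + 28.160.0.0/12 (H1) depth=12
  + 28.0.0.0/8 (H2) depth=8
  del 119.0.0.0/10 (clear depth 10)
  del 28.165.31.64/26 (clear depth 26)
  Q 119.43.148.24: descend 0111011100101011 ; hops seen [H0] ; pick H0
  Q 28.6.240.220: descend 00011100 ; hops seen [H2] ; pick H2
  Q 28.160.0.0: descend 0001110010100 ; hops seen [H2,H1] ; pick H1
  + 119.43.80.0/21 (H0) depth=21
  + 119.43.80.0/20 (H1) depth=20
  + 28.165.31.0/25 (H0) depth=25
  Q 119.43.81.119: descend 011101110010101101010 ; hops seen [H0,H1,H0] ; pick H0
  Q 210.61.67.17: descend ε ; hops seen [∅] ; pick no-route
  + 119.43.80.0/20 (H2) depth=20
  Q 119.43.80.19: descend 011101110010101101010 ; hops seen [H0,H2,H0] ; pick H0
  Q 28.87.16.159: descend 00011100 ; hops seen [H2] ; pick H2
  Q 28.165.105.23: descend 00011100101001010 ; hops seen [H2,H1,H0] ; pick H0

== LOOKUPS ==
["H0","H2","H1","H0","no-route","H0","H2","H0"]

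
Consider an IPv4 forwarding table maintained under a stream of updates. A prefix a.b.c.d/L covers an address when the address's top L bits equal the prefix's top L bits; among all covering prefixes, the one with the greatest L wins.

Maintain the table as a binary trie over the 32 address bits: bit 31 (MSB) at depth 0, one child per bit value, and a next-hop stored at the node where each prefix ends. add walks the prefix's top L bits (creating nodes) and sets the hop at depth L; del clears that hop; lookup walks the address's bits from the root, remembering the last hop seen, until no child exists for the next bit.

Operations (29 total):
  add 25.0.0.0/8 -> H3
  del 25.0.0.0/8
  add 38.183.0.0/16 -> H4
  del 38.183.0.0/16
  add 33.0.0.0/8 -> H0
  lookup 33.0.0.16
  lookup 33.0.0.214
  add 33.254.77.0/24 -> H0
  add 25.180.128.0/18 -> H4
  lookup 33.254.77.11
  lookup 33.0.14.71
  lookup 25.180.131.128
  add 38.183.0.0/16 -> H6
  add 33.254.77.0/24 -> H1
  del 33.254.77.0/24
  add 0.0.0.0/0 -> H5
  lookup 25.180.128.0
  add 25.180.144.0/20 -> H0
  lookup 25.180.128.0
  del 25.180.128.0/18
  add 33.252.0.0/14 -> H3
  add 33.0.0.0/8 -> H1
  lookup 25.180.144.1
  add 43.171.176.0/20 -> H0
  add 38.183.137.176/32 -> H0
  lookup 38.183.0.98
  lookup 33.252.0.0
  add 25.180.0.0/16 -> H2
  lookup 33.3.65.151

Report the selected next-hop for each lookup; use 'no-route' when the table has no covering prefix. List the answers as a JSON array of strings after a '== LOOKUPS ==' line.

Apply in order:
  + 25.0.0.0/8 (H3) depth=8
  del 25.0.0.0/8 (clear depth 8)
  + 38.183.0.0/16 (H4) depth=16
  del 38.183.0.0/16 (clear depth 16)
  + 33.0.0.0/8 (H0) depth=8
  lookup 33.0.0.16: bits 00100001 walk d0:-→d1:-→d2:-→d3:-→d4:-→d5:-→d6:-→d7:-→d8:H0 -> H0
  lookup 33.0.0.214: bits 00100001 walk d0:-→d1:-→d2:-→d3:-→d4:-→d5:-→d6:-→d7:-→d8:H0 -> H0
  + 33.254.77.0/24 (H0) depth=24
  + 25.180.128.0/18 (H4) depth=18
  lookup 33.254.77.11: bits 001000011111111001001101 walk d0:-→d1:-→d2:-→d3:-→d4:-→d5:-→d6:-→d7:-→d8:H0→d9:-→d10:-→d11:-→d12:-→d13:-→d14:-→d15:-→d16:-→d17:-→d18:-→d19:-→d20:-→d21:-→d22:-→d23:-→d24:H0 -> H0
  lookup 33.0.14.71: bits 00100001 walk d0:-→d1:-→d2:-→d3:-→d4:-→d5:-→d6:-→d7:-→d8:H0 -> H0
  lookup 25.180.131.128: bits 000110011011010010 walk d0:-→d1:-→d2:-→d3:-→d4:-→d5:-→d6:-→d7:-→d8:-→d9:-→d10:-→d11:-→d12:-→d13:-→d14:-→d15:-→d16:-→d17:-→d18:H4 -> H4
  + 38.183.0.0/16 (H6) depth=16
  + 33.254.77.0/24 (H1) depth=24
  del 33.254.77.0/24 (clear depth 24)
  + 0.0.0.0/0 (H5) depth=0
  lookup 25.180.128.0: bits 000110011011010010 walk d0:H5→d1:-→d2:-→d3:-→d4:-→d5:-→d6:-→d7:-→d8:-→d9:-→d10:-→d11:-→d12:-→d13:-→d14:-→d15:-→d16:-→d17:-→d18:H4 -> H4
  + 25.180.144.0/20 (H0) depth=20
  lookup 25.180.128.0: bits 0001100110110100100 walk d0:H5→d1:-→d2:-→d3:-→d4:-→d5:-→d6:-→d7:-→d8:-→d9:-→d10:-→d11:-→d12:-→d13:-→d14:-→d15:-→d16:-→d17:-→d18:H4→d19:- -> H4
  del 25.180.128.0/18 (clear depth 18)
  + 33.252.0.0/14 (H3) depth=14
  + 33.0.0.0/8 (H1) depth=8
  lookup 25.180.144.1: bits 00011001101101001001 walk d0:H5→d1:-→d2:-→d3:-→d4:-→d5:-→d6:-→d7:-→d8:-→d9:-→d10:-→d11:-→d12:-→d13:-→d14:-→d15:-→d16:-→d17:-→d18:-→d19:-→d20:H0 -> H0
  + 43.171.176.0/20 (H0) depth=20
  + 38.183.137.176/32 (H0) depth=32
  lookup 38.183.0.98: bits 0010011010110111 walk d0:H5→d1:-→d2:-→d3:-→d4:-→d5:-→d6:-→d7:-→d8:-→d9:-→d10:-→d11:-→d12:-→d13:-→d14:-→d15:-→d16:H6 -> H6
  lookup 33.252.0.0: bits 00100001111111 walk d0:H5→d1:-→d2:-→d3:-→d4:-→d5:-→d6:-→d7:-→d8:H1→d9:-→d10:-→d11:-→d12:-→d13:-→d14:H3 -> H3
  + 25.180.0.0/16 (H2) depth=16
  lookup 33.3.65.151: bits 00100001 walk d0:H5→d1:-→d2:-→d3:-→d4:-→d5:-→d6:-→d7:-→d8:H1 -> H1

== LOOKUPS ==
["H0","H0","H0","H0","H4","H4","H4","H0","H6","H3","H1"]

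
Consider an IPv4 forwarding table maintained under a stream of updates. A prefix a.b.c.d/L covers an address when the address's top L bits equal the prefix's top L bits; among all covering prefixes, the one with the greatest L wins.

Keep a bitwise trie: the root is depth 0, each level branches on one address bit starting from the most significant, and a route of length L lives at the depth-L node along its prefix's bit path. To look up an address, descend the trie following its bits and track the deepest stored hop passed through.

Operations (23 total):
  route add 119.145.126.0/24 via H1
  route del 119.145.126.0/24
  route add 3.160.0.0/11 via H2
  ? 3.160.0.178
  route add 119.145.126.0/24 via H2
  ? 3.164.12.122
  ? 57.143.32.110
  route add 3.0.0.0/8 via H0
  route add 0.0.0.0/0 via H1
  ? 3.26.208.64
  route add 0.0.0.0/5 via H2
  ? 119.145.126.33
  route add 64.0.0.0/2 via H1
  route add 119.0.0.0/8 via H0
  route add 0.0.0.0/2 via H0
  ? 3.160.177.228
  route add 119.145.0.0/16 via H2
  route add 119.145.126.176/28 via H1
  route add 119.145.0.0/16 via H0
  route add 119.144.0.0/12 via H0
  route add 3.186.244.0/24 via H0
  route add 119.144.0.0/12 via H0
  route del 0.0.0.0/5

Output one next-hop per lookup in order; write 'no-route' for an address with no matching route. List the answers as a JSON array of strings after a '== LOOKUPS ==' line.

Trace:
  add 119.145.126.0/24 -> H1 at depth 24
  - 119.145.126.0/24 clear@24
  add 3.160.0.0/11 -> H2 at depth 11
  Q 3.160.0.178: descend 00000011101 ; hops seen [H2] ; pick H2
  add 119.145.126.0/24 -> H2 at depth 24
  Q 3.164.12.122: descend 00000011101 ; hops seen [H2] ; pick H2
  Q 57.143.32.110: descend 00 ; hops seen [∅] ; pick no-route
  add 3.0.0.0/8 -> H0 at depth 8
  add 0.0.0.0/0 -> H1 at depth 0
  Q 3.26.208.64: descend 00000011 ; hops seen [H1,H0] ; pick H0
  add 0.0.0.0/5 -> H2 at depth 5
  Q 119.145.126.33: descend 011101111001000101111110 ; hops seen [H1,H2] ; pick H2
  add 64.0.0.0/2 -> H1 at depth 2
  add 119.0.0.0/8 -> H0 at depth 8
  add 0.0.0.0/2 -> H0 at depth 2
  Q 3.160.177.228: descend 00000011101 ; hops seen [H1,H0,H2,H0,H2] ; pick H2
  add 119.145.0.0/16 -> H2 at depth 16
  add 119.145.126.176/28 -> H1 at depth 28
  add 119.145.0.0/16 -> H0 at depth 16
  add 119.144.0.0/12 -> H0 at depth 12
  add 3.186.244.0/24 -> H0 at depth 24
  add 119.144.0.0/12 -> H0 at depth 12
  - 0.0.0.0/5 clear@5

== LOOKUPS ==
["H2","H2","no-route","H0","H2","H2"]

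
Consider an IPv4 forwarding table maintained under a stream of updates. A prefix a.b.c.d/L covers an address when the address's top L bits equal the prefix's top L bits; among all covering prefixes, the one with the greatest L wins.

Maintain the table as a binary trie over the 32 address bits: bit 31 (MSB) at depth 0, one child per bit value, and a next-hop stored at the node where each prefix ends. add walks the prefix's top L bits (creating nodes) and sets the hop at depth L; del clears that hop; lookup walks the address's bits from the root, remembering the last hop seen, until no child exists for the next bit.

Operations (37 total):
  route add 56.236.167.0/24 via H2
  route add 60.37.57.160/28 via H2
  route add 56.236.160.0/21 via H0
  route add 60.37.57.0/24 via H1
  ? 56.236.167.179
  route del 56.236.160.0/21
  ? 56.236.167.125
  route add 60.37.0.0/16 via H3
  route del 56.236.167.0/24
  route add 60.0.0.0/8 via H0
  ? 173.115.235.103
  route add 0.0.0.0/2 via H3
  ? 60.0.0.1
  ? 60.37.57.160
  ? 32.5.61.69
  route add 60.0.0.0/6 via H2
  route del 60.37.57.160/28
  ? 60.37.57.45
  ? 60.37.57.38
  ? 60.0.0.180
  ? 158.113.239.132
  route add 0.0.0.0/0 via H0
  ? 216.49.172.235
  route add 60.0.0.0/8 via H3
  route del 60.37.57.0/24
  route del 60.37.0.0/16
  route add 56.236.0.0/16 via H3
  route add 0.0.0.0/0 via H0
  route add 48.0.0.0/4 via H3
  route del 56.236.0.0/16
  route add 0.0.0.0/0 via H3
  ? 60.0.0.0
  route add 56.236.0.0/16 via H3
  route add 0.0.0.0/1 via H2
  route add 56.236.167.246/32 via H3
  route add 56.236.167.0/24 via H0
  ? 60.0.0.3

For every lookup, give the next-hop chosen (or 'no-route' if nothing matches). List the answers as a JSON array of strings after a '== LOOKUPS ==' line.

Process each operation:
  add 56.236.167.0/24 -> H2 at depth 24
  add 60.37.57.160/28 -> H2 at depth 28
  add 56.236.160.0/21 -> H0 at depth 21
  add 60.37.57.0/24 -> H1 at depth 24
  ? 56.236.167.179  path d0:-→d1:-→d2:-→d3:-→d4:-→d5:-→d6:-→d7:-→d8:-→d9:-→d10:-→d11:-→d12:-→d13:-→d14:-→d15:-→d16:-→d17:-→d18:-→d19:-→d20:-→d21:H0→d22:-→d23:-→d24:H2  best=H2
  - 56.236.160.0/21 clear@21
  ? 56.236.167.125  path d0:-→d1:-→d2:-→d3:-→d4:-→d5:-→d6:-→d7:-→d8:-→d9:-→d10:-→d11:-→d12:-→d13:-→d14:-→d15:-→d16:-→d17:-→d18:-→d19:-→d20:-→d21:-→d22:-→d23:-→d24:H2  best=H2
  add 60.37.0.0/16 -> H3 at depth 16
  - 56.236.167.0/24 clear@24
  add 60.0.0.0/8 -> H0 at depth 8
  ? 173.115.235.103  path d0:-  best=no-route
  add 0.0.0.0/2 -> H3 at depth 2
  ? 60.0.0.1  path d0:-→d1:-→d2:H3→d3:-→d4:-→d5:-→d6:-→d7:-→d8:H0→d9:-→d10:-  best=H0
  ? 60.37.57.160  path d0:-→d1:-→d2:H3→d3:-→d4:-→d5:-→d6:-→d7:-→d8:H0→d9:-→d10:-→d11:-→d12:-→d13:-→d14:-→d15:-→d16:H3→d17:-→d18:-→d19:-→d20:-→d21:-→d22:-→d23:-→d24:H1→d25:-→d26:-→d27:-→d28:H2  best=H2
  ? 32.5.61.69  path d0:-→d1:-→d2:H3→d3:-  best=H3
  add 60.0.0.0/6 -> H2 at depth 6
  - 60.37.57.160/28 clear@28
  ? 60.37.57.45  path d0:-→d1:-→d2:H3→d3:-→d4:-→d5:-→d6:H2→d7:-→d8:H0→d9:-→d10:-→d11:-→d12:-→d13:-→d14:-→d15:-→d16:H3→d17:-→d18:-→d19:-→d20:-→d21:-→d22:-→d23:-→d24:H1  best=H1
  ? 60.37.57.38  path d0:-→d1:-→d2:H3→d3:-→d4:-→d5:-→d6:H2→d7:-→d8:H0→d9:-→d10:-→d11:-→d12:-→d13:-→d14:-→d15:-→d16:H3→d17:-→d18:-→d19:-→d20:-→d21:-→d22:-→d23:-→d24:H1  best=H1
  ? 60.0.0.180  path d0:-→d1:-→d2:H3→d3:-→d4:-→d5:-→d6:H2→d7:-→d8:H0→d9:-→d10:-  best=H0
  ? 158.113.239.132  path d0:-  best=no-route
  add 0.0.0.0/0 -> H0 at depth 0
  ? 216.49.172.235  path d0:H0  best=H0
  add 60.0.0.0/8 -> H3 at depth 8
  - 60.37.57.0/24 clear@24
  - 60.37.0.0/16 clear@16
  add 56.236.0.0/16 -> H3 at depth 16
  add 0.0.0.0/0 -> H0 at depth 0
  add 48.0.0.0/4 -> H3 at depth 4
  - 56.236.0.0/16 clear@16
  add 0.0.0.0/0 -> H3 at depth 0
  ? 60.0.0.0  path d0:H3→d1:-→d2:H3→d3:-→d4:H3→d5:-→d6:H2→d7:-→d8:H3→d9:-→d10:-  best=H3
  add 56.236.0.0/16 -> H3 at depth 16
  add 0.0.0.0/1 -> H2 at depth 1
  add 56.236.167.246/32 -> H3 at depth 32
  add 56.236.167.0/24 -> H0 at depth 24
  ? 60.0.0.3  path d0:H3→d1:H2→d2:H3→d3:-→d4:H3→d5:-→d6:H2→d7:-→d8:H3→d9:-→d10:-  best=H3

== LOOKUPS ==
["H2","H2","no-route","H0","H2","H3","H1","H1","H0","no-route","H0","H3","H3"]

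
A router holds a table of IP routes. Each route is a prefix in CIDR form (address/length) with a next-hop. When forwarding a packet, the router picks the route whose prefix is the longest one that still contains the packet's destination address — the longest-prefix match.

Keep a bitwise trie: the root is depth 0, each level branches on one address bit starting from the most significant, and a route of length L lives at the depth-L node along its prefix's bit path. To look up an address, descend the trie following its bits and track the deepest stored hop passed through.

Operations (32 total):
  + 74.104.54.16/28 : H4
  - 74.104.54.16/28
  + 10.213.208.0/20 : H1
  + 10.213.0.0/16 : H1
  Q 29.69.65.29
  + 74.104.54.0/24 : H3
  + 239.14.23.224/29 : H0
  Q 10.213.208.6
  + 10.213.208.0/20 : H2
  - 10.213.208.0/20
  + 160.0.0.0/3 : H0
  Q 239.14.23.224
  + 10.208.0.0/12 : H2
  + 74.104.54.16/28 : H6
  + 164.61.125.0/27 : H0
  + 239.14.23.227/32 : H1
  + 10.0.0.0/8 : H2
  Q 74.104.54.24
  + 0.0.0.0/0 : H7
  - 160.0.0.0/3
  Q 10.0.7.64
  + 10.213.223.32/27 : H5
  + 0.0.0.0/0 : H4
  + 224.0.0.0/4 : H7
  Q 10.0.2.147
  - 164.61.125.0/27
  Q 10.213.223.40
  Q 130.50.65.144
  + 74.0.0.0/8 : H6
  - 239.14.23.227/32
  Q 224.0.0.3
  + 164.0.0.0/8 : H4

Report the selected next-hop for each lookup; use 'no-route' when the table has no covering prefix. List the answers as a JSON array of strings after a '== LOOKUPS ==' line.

Apply in order:
  + 74.104.54.16/28 (H4) depth=28
  - 74.104.54.16/28 clear@28
  + 10.213.208.0/20 (H1) depth=20
  + 10.213.0.0/16 (H1) depth=16
  Q 29.69.65.29: descend 000 ; hops seen [∅] ; pick no-route
  + 74.104.54.0/24 (H3) depth=24
  + 239.14.23.224/29 (H0) depth=29
  Q 10.213.208.6: descend 00001010110101011101 ; hops seen [H1,H1] ; pick H1
  + 10.213.208.0/20 (H2) depth=20
  - 10.213.208.0/20 clear@20
  + 160.0.0.0/3 (H0) depth=3
  Q 239.14.23.224: descend 11101111000011100001011111100 ; hops seen [H0] ; pick H0
  + 10.208.0.0/12 (H2) depth=12
  + 74.104.54.16/28 (H6) depth=28
  + 164.61.125.0/27 (H0) depth=27
  + 239.14.23.227/32 (H1) depth=32
  + 10.0.0.0/8 (H2) depth=8
  Q 74.104.54.24: descend 0100101001101000001101100001 ; hops seen [H3,H6] ; pick H6
  + 0.0.0.0/0 (H7) depth=0
  - 160.0.0.0/3 clear@3
  Q 10.0.7.64: descend 00001010 ; hops seen [H7,H2] ; pick H2
  + 10.213.223.32/27 (H5) depth=27
  + 0.0.0.0/0 (H4) depth=0
  + 224.0.0.0/4 (H7) depth=4
  Q 10.0.2.147: descend 00001010 ; hops seen [H4,H2] ; pick H2
  - 164.61.125.0/27 clear@27
  Q 10.213.223.40: descend 000010101101010111011111001 ; hops seen [H4,H2,H2,H1,H5] ; pick H5
  Q 130.50.65.144: descend 10 ; hops seen [H4] ; pick H4
  + 74.0.0.0/8 (H6) depth=8
  - 239.14.23.227/32 clear@32
  Q 224.0.0.3: descend 1110 ; hops seen [H4,H7] ; pick H7
  + 164.0.0.0/8 (H4) depth=8

== LOOKUPS ==
["no-route","H1","H0","H6","H2","H2","H5","H4","H7"]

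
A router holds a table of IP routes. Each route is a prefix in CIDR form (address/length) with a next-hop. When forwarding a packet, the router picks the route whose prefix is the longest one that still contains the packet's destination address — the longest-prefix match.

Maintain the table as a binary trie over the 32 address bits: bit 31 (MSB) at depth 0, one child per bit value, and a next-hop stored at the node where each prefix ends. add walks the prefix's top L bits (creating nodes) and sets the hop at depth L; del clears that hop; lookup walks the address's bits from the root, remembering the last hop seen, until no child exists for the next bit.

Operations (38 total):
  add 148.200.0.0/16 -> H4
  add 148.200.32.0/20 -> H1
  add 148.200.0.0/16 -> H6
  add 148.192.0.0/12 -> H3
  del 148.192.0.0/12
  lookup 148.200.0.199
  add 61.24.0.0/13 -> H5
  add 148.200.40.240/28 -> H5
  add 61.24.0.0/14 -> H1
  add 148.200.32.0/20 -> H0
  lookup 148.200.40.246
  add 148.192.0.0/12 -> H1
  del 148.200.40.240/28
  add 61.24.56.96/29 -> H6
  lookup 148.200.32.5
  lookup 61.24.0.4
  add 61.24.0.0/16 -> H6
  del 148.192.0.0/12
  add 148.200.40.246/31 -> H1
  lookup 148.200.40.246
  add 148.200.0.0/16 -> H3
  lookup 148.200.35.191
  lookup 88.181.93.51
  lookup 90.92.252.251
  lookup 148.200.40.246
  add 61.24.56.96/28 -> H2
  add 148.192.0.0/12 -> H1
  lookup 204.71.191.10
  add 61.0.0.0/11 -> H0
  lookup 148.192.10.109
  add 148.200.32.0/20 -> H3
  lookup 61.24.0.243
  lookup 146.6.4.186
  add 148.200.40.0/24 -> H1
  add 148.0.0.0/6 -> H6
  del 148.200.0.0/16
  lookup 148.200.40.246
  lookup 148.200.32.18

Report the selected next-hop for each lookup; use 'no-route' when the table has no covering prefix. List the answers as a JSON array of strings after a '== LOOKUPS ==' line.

Trace:
  + 148.200.0.0/16 (H4) depth=16
  + 148.200.32.0/20 (H1) depth=20
  + 148.200.0.0/16 (H6) depth=16
  + 148.192.0.0/12 (H3) depth=12
  del 148.192.0.0/12 (clear depth 12)
  lookup 148.200.0.199: bits 100101001100100000 walk d0:-→d1:-→d2:-→d3:-→d4:-→d5:-→d6:-→d7:-→d8:-→d9:-→d10:-→d11:-→d12:-→d13:-→d14:-→d15:-→d16:H6→d17:-→d18:- -> H6
  + 61.24.0.0/13 (H5) depth=13
  + 148.200.40.240/28 (H5) depth=28
  + 61.24.0.0/14 (H1) depth=14
  + 148.200.32.0/20 (H0) depth=20
  lookup 148.200.40.246: bits 1001010011001000001010001111 walk d0:-→d1:-→d2:-→d3:-→d4:-→d5:-→d6:-→d7:-→d8:-→d9:-→d10:-→d11:-→d12:-→d13:-→d14:-→d15:-→d16:H6→d17:-→d18:-→d19:-→d20:H0→d21:-→d22:-→d23:-→d24:-→d25:-→d26:-→d27:-→d28:H5 -> H5
  + 148.192.0.0/12 (H1) depth=12
  del 148.200.40.240/28 (clear depth 28)
  + 61.24.56.96/29 (H6) depth=29
  lookup 148.200.32.5: bits 10010100110010000010 walk d0:-→d1:-→d2:-→d3:-→d4:-→d5:-→d6:-→d7:-→d8:-→d9:-→d10:-→d11:-→d12:H1→d13:-→d14:-→d15:-→d16:H6→d17:-→d18:-→d19:-→d20:H0 -> H0
  lookup 61.24.0.4: bits 001111010001100000 walk d0:-→d1:-→d2:-→d3:-→d4:-→d5:-→d6:-→d7:-→d8:-→d9:-→d10:-→d11:-→d12:-→d13:H5→d14:H1→d15:-→d16:-→d17:-→d18:- -> H1
  + 61.24.0.0/16 (H6) depth=16
  del 148.192.0.0/12 (clear depth 12)
  + 148.200.40.246/31 (H1) depth=31
  lookup 148.200.40.246: bits 1001010011001000001010001111011 walk d0:-→d1:-→d2:-→d3:-→d4:-→d5:-→d6:-→d7:-→d8:-→d9:-→d10:-→d11:-→d12:-→d13:-→d14:-→d15:-→d16:H6→d17:-→d18:-→d19:-→d20:H0→d21:-→d22:-→d23:-→d24:-→d25:-→d26:-→d27:-→d28:-→d29:-→d30:-→d31:H1 -> H1
  + 148.200.0.0/16 (H3) depth=16
  lookup 148.200.35.191: bits 10010100110010000010 walk d0:-→d1:-→d2:-→d3:-→d4:-→d5:-→d6:-→d7:-→d8:-→d9:-→d10:-→d11:-→d12:-→d13:-→d14:-→d15:-→d16:H3→d17:-→d18:-→d19:-→d20:H0 -> H0
  lookup 88.181.93.51: bits 0 walk d0:-→d1:- -> no-route
  lookup 90.92.252.251: bits 0 walk d0:-→d1:- -> no-route
  lookup 148.200.40.246: bits 1001010011001000001010001111011 walk d0:-→d1:-→d2:-→d3:-→d4:-→d5:-→d6:-→d7:-→d8:-→d9:-→d10:-→d11:-→d12:-→d13:-→d14:-→d15:-→d16:H3→d17:-→d18:-→d19:-→d20:H0→d21:-→d22:-→d23:-→d24:-→d25:-→d26:-→d27:-→d28:-→d29:-→d30:-→d31:H1 -> H1
  + 61.24.56.96/28 (H2) depth=28
  + 148.192.0.0/12 (H1) depth=12
  lookup 204.71.191.10: bits 1 walk d0:-→d1:- -> no-route
  + 61.0.0.0/11 (H0) depth=11
  lookup 148.192.10.109: bits 100101001100 walk d0:-→d1:-→d2:-→d3:-→d4:-→d5:-→d6:-→d7:-→d8:-→d9:-→d10:-→d11:-→d12:H1 -> H1
  + 148.200.32.0/20 (H3) depth=20
  lookup 61.24.0.243: bits 001111010001100000 walk d0:-→d1:-→d2:-→d3:-→d4:-→d5:-→d6:-→d7:-→d8:-→d9:-→d10:-→d11:H0→d12:-→d13:H5→d14:H1→d15:-→d16:H6→d17:-→d18:- -> H6
  lookup 146.6.4.186: bits 10010 walk d0:-→d1:-→d2:-→d3:-→d4:-→d5:- -> no-route
  + 148.200.40.0/24 (H1) depth=24
  + 148.0.0.0/6 (H6) depth=6
  del 148.200.0.0/16 (clear depth 16)
  lookup 148.200.40.246: bits 1001010011001000001010001111011 walk d0:-→d1:-→d2:-→d3:-→d4:-→d5:-→d6:H6→d7:-→d8:-→d9:-→d10:-→d11:-→d12:H1→d13:-→d14:-→d15:-→d16:-→d17:-→d18:-→d19:-→d20:H3→d21:-→d22:-→d23:-→d24:H1→d25:-→d26:-→d27:-→d28:-→d29:-→d30:-→d31:H1 -> H1
  lookup 148.200.32.18: bits 10010100110010000010 walk d0:-→d1:-→d2:-→d3:-→d4:-→d5:-→d6:H6→d7:-→d8:-→d9:-→d10:-→d11:-→d12:H1→d13:-→d14:-→d15:-→d16:-→d17:-→d18:-→d19:-→d20:H3 -> H3

== LOOKUPS ==
["H6","H5","H0","H1","H1","H0","no-route","no-route","H1","no-route","H1","H6","no-route","H1","H3"]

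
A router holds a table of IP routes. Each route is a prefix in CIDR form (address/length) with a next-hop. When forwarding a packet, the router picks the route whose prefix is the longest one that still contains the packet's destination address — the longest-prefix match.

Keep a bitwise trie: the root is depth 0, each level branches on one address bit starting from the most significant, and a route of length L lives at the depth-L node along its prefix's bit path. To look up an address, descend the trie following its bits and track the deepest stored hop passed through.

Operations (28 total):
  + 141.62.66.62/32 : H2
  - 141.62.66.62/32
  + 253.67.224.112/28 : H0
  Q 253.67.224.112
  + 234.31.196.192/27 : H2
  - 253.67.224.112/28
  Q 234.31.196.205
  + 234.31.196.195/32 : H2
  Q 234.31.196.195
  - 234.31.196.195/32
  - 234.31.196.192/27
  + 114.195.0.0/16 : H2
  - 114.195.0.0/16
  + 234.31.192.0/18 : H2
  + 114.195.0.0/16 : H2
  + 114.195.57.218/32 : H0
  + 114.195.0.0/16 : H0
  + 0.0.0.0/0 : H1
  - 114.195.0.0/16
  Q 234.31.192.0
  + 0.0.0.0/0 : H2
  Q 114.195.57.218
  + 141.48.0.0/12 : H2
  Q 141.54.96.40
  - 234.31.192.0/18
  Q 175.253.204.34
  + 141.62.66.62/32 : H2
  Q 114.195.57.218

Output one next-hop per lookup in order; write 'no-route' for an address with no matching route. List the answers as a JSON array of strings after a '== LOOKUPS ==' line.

Process each operation:
  add 141.62.66.62/32 -> H2 at depth 32
  del 141.62.66.62/32 (clear depth 32)
  add 253.67.224.112/28 -> H0 at depth 28
  ? 253.67.224.112  path d0:-→d1:-→d2:-→d3:-→d4:-→d5:-→d6:-→d7:-→d8:-→d9:-→d10:-→d11:-→d12:-→d13:-→d14:-→d15:-→d16:-→d17:-→d18:-→d19:-→d20:-→d21:-→d22:-→d23:-→d24:-→d25:-→d26:-→d27:-→d28:H0  best=H0
  add 234.31.196.192/27 -> H2 at depth 27
  del 253.67.224.112/28 (clear depth 28)
  ? 234.31.196.205  path d0:-→d1:-→d2:-→d3:-→d4:-→d5:-→d6:-→d7:-→d8:-→d9:-→d10:-→d11:-→d12:-→d13:-→d14:-→d15:-→d16:-→d17:-→d18:-→d19:-→d20:-→d21:-→d22:-→d23:-→d24:-→d25:-→d26:-→d27:H2  best=H2
  add 234.31.196.195/32 -> H2 at depth 32
  ? 234.31.196.195  path d0:-→d1:-→d2:-→d3:-→d4:-→d5:-→d6:-→d7:-→d8:-→d9:-→d10:-→d11:-→d12:-→d13:-→d14:-→d15:-→d16:-→d17:-→d18:-→d19:-→d20:-→d21:-→d22:-→d23:-→d24:-→d25:-→d26:-→d27:H2→d28:-→d29:-→d30:-→d31:-→d32:H2  best=H2
  del 234.31.196.195/32 (clear depth 32)
  del 234.31.196.192/27 (clear depth 27)
  add 114.195.0.0/16 -> H2 at depth 16
  del 114.195.0.0/16 (clear depth 16)
  add 234.31.192.0/18 -> H2 at depth 18
  add 114.195.0.0/16 -> H2 at depth 16
  add 114.195.57.218/32 -> H0 at depth 32
  add 114.195.0.0/16 -> H0 at depth 16
  add 0.0.0.0/0 -> H1 at depth 0
  del 114.195.0.0/16 (clear depth 16)
  ? 234.31.192.0  path d0:H1→d1:-→d2:-→d3:-→d4:-→d5:-→d6:-→d7:-→d8:-→d9:-→d10:-→d11:-→d12:-→d13:-→d14:-→d15:-→d16:-→d17:-→d18:H2→d19:-→d20:-→d21:-  best=H2
  add 0.0.0.0/0 -> H2 at depth 0
  ? 114.195.57.218  path d0:H2→d1:-→d2:-→d3:-→d4:-→d5:-→d6:-→d7:-→d8:-→d9:-→d10:-→d11:-→d12:-→d13:-→d14:-→d15:-→d16:-→d17:-→d18:-→d19:-→d20:-→d21:-→d22:-→d23:-→d24:-→d25:-→d26:-→d27:-→d28:-→d29:-→d30:-→d31:-→d32:H0  best=H0
  add 141.48.0.0/12 -> H2 at depth 12
  ? 141.54.96.40  path d0:H2→d1:-→d2:-→d3:-→d4:-→d5:-→d6:-→d7:-→d8:-→d9:-→d10:-→d11:-→d12:H2  best=H2
  del 234.31.192.0/18 (clear depth 18)
  ? 175.253.204.34  path d0:H2→d1:-→d2:-  best=H2
  add 141.62.66.62/32 -> H2 at depth 32
  ? 114.195.57.218  path d0:H2→d1:-→d2:-→d3:-→d4:-→d5:-→d6:-→d7:-→d8:-→d9:-→d10:-→d11:-→d12:-→d13:-→d14:-→d15:-→d16:-→d17:-→d18:-→d19:-→d20:-→d21:-→d22:-→d23:-→d24:-→d25:-→d26:-→d27:-→d28:-→d29:-→d30:-→d31:-→d32:H0  best=H0

== LOOKUPS ==
["H0","H2","H2","H2","H0","H2","H2","H0"]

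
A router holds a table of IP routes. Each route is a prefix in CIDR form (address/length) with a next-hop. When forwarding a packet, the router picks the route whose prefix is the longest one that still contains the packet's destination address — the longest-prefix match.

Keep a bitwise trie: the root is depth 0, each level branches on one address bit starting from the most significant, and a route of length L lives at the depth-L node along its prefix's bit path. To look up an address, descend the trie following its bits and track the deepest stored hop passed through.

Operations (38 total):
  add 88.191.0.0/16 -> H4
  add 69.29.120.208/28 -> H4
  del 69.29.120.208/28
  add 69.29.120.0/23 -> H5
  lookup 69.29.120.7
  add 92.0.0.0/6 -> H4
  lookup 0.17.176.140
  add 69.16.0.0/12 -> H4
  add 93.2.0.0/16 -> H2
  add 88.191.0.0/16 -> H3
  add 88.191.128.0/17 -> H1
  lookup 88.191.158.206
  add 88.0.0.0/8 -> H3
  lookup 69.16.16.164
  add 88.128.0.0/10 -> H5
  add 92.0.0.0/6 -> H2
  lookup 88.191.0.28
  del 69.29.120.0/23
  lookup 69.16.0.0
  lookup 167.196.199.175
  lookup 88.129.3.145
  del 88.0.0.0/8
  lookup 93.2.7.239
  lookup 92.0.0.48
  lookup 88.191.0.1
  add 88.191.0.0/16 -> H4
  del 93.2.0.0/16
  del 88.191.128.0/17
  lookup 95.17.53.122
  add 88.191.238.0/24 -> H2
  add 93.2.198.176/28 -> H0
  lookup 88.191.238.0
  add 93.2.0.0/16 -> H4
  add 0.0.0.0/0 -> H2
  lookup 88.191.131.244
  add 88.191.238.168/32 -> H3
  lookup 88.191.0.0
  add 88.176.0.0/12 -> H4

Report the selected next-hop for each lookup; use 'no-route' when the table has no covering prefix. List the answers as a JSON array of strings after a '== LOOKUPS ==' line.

Process each operation:
  add 88.191.0.0/16 -> H4 at depth 16
  add 69.29.120.208/28 -> H4 at depth 28
  del 69.29.120.208/28 (clear depth 28)
  add 69.29.120.0/23 -> H5 at depth 23
  ? 69.29.120.7  path d0:-→d1:-→d2:-→d3:-→d4:-→d5:-→d6:-→d7:-→d8:-→d9:-→d10:-→d11:-→d12:-→d13:-→d14:-→d15:-→d16:-→d17:-→d18:-→d19:-→d20:-→d21:-→d22:-→d23:H5→d24:-  best=H5
  add 92.0.0.0/6 -> H4 at depth 6
  ? 0.17.176.140  path d0:-→d1:-  best=no-route
  add 69.16.0.0/12 -> H4 at depth 12
  add 93.2.0.0/16 -> H2 at depth 16
  add 88.191.0.0/16 -> H3 at depth 16
  add 88.191.128.0/17 -> H1 at depth 17
  ? 88.191.158.206  path d0:-→d1:-→d2:-→d3:-→d4:-→d5:-→d6:-→d7:-→d8:-→d9:-→d10:-→d11:-→d12:-→d13:-→d14:-→d15:-→d16:H3→d17:H1  best=H1
  add 88.0.0.0/8 -> H3 at depth 8
  ? 69.16.16.164  path d0:-→d1:-→d2:-→d3:-→d4:-→d5:-→d6:-→d7:-→d8:-→d9:-→d10:-→d11:-→d12:H4  best=H4
  add 88.128.0.0/10 -> H5 at depth 10
  add 92.0.0.0/6 -> H2 at depth 6
  ? 88.191.0.28  path d0:-→d1:-→d2:-→d3:-→d4:-→d5:-→d6:-→d7:-→d8:H3→d9:-→d10:H5→d11:-→d12:-→d13:-→d14:-→d15:-→d16:H3  best=H3
  del 69.29.120.0/23 (clear depth 23)
  ? 69.16.0.0  path d0:-→d1:-→d2:-→d3:-→d4:-→d5:-→d6:-→d7:-→d8:-→d9:-→d10:-→d11:-→d12:H4  best=H4
  ? 167.196.199.175  path d0:-  best=no-route
  ? 88.129.3.145  path d0:-→d1:-→d2:-→d3:-→d4:-→d5:-→d6:-→d7:-→d8:H3→d9:-→d10:H5  best=H5
  del 88.0.0.0/8 (clear depth 8)
  ? 93.2.7.239  path d0:-→d1:-→d2:-→d3:-→d4:-→d5:-→d6:H2→d7:-→d8:-→d9:-→d10:-→d11:-→d12:-→d13:-→d14:-→d15:-→d16:H2  best=H2
  ? 92.0.0.48  path d0:-→d1:-→d2:-→d3:-→d4:-→d5:-→d6:H2→d7:-  best=H2
  ? 88.191.0.1  path d0:-→d1:-→d2:-→d3:-→d4:-→d5:-→d6:-→d7:-→d8:-→d9:-→d10:H5→d11:-→d12:-→d13:-→d14:-→d15:-→d16:H3  best=H3
  add 88.191.0.0/16 -> H4 at depth 16
  del 93.2.0.0/16 (clear depth 16)
  del 88.191.128.0/17 (clear depth 17)
  ? 95.17.53.122  path d0:-→d1:-→d2:-→d3:-→d4:-→d5:-→d6:H2  best=H2
  add 88.191.238.0/24 -> H2 at depth 24
  add 93.2.198.176/28 -> H0 at depth 28
  ? 88.191.238.0  path d0:-→d1:-→d2:-→d3:-→d4:-→d5:-→d6:-→d7:-→d8:-→d9:-→d10:H5→d11:-→d12:-→d13:-→d14:-→d15:-→d16:H4→d17:-→d18:-→d19:-→d20:-→d21:-→d22:-→d23:-→d24:H2  best=H2
  add 93.2.0.0/16 -> H4 at depth 16
  add 0.0.0.0/0 -> H2 at depth 0
  ? 88.191.131.244  path d0:H2→d1:-→d2:-→d3:-→d4:-→d5:-→d6:-→d7:-→d8:-→d9:-→d10:H5→d11:-→d12:-→d13:-→d14:-→d15:-→d16:H4→d17:-  best=H4
  add 88.191.238.168/32 -> H3 at depth 32
  ? 88.191.0.0  path d0:H2→d1:-→d2:-→d3:-→d4:-→d5:-→d6:-→d7:-→d8:-→d9:-→d10:H5→d11:-→d12:-→d13:-→d14:-→d15:-→d16:H4  best=H4
  add 88.176.0.0/12 -> H4 at depth 12

== LOOKUPS ==
["H5","no-route","H1","H4","H3","H4","no-route","H5","H2","H2","H3","H2","H2","H4","H4"]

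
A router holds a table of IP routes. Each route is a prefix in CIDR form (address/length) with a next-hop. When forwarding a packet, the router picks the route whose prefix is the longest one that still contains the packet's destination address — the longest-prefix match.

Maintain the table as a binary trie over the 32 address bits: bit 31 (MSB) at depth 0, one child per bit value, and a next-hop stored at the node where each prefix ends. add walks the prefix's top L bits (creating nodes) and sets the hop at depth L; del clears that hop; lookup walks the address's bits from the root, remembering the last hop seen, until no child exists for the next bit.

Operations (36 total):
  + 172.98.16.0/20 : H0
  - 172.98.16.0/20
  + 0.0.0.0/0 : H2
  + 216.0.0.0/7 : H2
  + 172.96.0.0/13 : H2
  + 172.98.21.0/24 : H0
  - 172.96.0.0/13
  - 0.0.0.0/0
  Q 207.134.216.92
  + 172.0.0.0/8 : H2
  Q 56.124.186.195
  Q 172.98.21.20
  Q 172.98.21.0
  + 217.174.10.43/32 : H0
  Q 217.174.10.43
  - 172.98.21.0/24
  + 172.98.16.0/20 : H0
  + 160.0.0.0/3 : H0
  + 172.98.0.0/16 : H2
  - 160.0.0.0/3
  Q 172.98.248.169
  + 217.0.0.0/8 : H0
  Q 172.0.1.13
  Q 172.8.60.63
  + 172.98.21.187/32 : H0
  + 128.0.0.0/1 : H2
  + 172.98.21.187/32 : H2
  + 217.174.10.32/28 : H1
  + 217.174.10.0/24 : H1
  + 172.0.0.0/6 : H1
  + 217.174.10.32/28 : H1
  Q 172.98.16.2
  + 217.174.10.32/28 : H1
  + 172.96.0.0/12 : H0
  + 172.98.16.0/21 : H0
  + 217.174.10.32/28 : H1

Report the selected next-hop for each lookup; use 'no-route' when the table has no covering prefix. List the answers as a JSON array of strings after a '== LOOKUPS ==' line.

Process each operation:
  + 172.98.16.0/20 (H0) depth=20
  del 172.98.16.0/20 (clear depth 20)
  + 0.0.0.0/0 (H2) depth=0
  + 216.0.0.0/7 (H2) depth=7
  + 172.96.0.0/13 (H2) depth=13
  + 172.98.21.0/24 (H0) depth=24
  del 172.96.0.0/13 (clear depth 13)
  del 0.0.0.0/0 (clear depth 0)
  ? 207.134.216.92  path d0:-→d1:-→d2:-→d3:-  best=no-route
  + 172.0.0.0/8 (H2) depth=8
  ? 56.124.186.195  path d0:-  best=no-route
  ? 172.98.21.20  path d0:-→d1:-→d2:-→d3:-→d4:-→d5:-→d6:-→d7:-→d8:H2→d9:-→d10:-→d11:-→d12:-→d13:-→d14:-→d15:-→d16:-→d17:-→d18:-→d19:-→d20:-→d21:-→d22:-→d23:-→d24:H0  best=H0
  ? 172.98.21.0  path d0:-→d1:-→d2:-→d3:-→d4:-→d5:-→d6:-→d7:-→d8:H2→d9:-→d10:-→d11:-→d12:-→d13:-→d14:-→d15:-→d16:-→d17:-→d18:-→d19:-→d20:-→d21:-→d22:-→d23:-→d24:H0  best=H0
  + 217.174.10.43/32 (H0) depth=32
  ? 217.174.10.43  path d0:-→d1:-→d2:-→d3:-→d4:-→d5:-→d6:-→d7:H2→d8:-→d9:-→d10:-→d11:-→d12:-→d13:-→d14:-→d15:-→d16:-→d17:-→d18:-→d19:-→d20:-→d21:-→d22:-→d23:-→d24:-→d25:-→d26:-→d27:-→d28:-→d29:-→d30:-→d31:-→d32:H0  best=H0
  del 172.98.21.0/24 (clear depth 24)
  + 172.98.16.0/20 (H0) depth=20
  + 160.0.0.0/3 (H0) depth=3
  + 172.98.0.0/16 (H2) depth=16
  del 160.0.0.0/3 (clear depth 3)
  ? 172.98.248.169  path d0:-→d1:-→d2:-→d3:-→d4:-→d5:-→d6:-→d7:-→d8:H2→d9:-→d10:-→d11:-→d12:-→d13:-→d14:-→d15:-→d16:H2  best=H2
  + 217.0.0.0/8 (H0) depth=8
  ? 172.0.1.13  path d0:-→d1:-→d2:-→d3:-→d4:-→d5:-→d6:-→d7:-→d8:H2→d9:-  best=H2
  ? 172.8.60.63  path d0:-→d1:-→d2:-→d3:-→d4:-→d5:-→d6:-→d7:-→d8:H2→d9:-  best=H2
  + 172.98.21.187/32 (H0) depth=32
  + 128.0.0.0/1 (H2) depth=1
  + 172.98.21.187/32 (H2) depth=32
  + 217.174.10.32/28 (H1) depth=28
  + 217.174.10.0/24 (H1) depth=24
  + 172.0.0.0/6 (H1) depth=6
  + 217.174.10.32/28 (H1) depth=28
  ? 172.98.16.2  path d0:-→d1:H2→d2:-→d3:-→d4:-→d5:-→d6:H1→d7:-→d8:H2→d9:-→d10:-→d11:-→d12:-→d13:-→d14:-→d15:-→d16:H2→d17:-→d18:-→d19:-→d20:H0→d21:-  best=H0
  + 217.174.10.32/28 (H1) depth=28
  + 172.96.0.0/12 (H0) depth=12
  + 172.98.16.0/21 (H0) depth=21
  + 217.174.10.32/28 (H1) depth=28

== LOOKUPS ==
["no-route","no-route","H0","H0","H0","H2","H2","H2","H0"]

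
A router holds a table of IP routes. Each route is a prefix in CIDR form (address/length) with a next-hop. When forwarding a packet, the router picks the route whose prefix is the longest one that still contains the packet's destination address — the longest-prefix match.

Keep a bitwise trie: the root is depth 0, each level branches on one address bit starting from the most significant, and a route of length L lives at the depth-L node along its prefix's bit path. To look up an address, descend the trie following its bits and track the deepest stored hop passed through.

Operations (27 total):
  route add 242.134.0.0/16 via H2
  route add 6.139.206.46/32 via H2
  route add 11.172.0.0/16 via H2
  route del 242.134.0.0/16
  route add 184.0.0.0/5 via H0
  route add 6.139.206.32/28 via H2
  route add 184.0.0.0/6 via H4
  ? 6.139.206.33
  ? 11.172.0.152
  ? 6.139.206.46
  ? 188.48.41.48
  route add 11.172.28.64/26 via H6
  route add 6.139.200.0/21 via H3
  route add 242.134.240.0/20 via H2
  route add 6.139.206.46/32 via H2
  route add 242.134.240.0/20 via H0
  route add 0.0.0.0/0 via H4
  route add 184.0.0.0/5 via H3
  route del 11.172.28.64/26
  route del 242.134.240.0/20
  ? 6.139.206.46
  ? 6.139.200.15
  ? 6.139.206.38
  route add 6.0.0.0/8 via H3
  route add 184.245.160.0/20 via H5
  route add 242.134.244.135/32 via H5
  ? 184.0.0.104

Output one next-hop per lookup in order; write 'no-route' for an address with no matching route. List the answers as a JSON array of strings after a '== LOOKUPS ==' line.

Process each operation:
  add 242.134.0.0/16 -> H2 at depth 16
  add 6.139.206.46/32 -> H2 at depth 32
  add 11.172.0.0/16 -> H2 at depth 16
  del 242.134.0.0/16 (clear depth 16)
  add 184.0.0.0/5 -> H0 at depth 5
  add 6.139.206.32/28 -> H2 at depth 28
  add 184.0.0.0/6 -> H4 at depth 6
  Q 6.139.206.33: descend 0000011010001011110011100010 ; hops seen [H2] ; pick H2
  Q 11.172.0.152: descend 0000101110101100 ; hops seen [H2] ; pick H2
  Q 6.139.206.46: descend 00000110100010111100111000101110 ; hops seen [H2,H2] ; pick H2
  Q 188.48.41.48: descend 10111 ; hops seen [H0] ; pick H0
  add 11.172.28.64/26 -> H6 at depth 26
  add 6.139.200.0/21 -> H3 at depth 21
  add 242.134.240.0/20 -> H2 at depth 20
  add 6.139.206.46/32 -> H2 at depth 32
  add 242.134.240.0/20 -> H0 at depth 20
  add 0.0.0.0/0 -> H4 at depth 0
  add 184.0.0.0/5 -> H3 at depth 5
  del 11.172.28.64/26 (clear depth 26)
  del 242.134.240.0/20 (clear depth 20)
  Q 6.139.206.46: descend 00000110100010111100111000101110 ; hops seen [H4,H3,H2,H2] ; pick H2
  Q 6.139.200.15: descend 000001101000101111001 ; hops seen [H4,H3] ; pick H3
  Q 6.139.206.38: descend 0000011010001011110011100010 ; hops seen [H4,H3,H2] ; pick H2
  add 6.0.0.0/8 -> H3 at depth 8
  add 184.245.160.0/20 -> H5 at depth 20
  add 242.134.244.135/32 -> H5 at depth 32
  Q 184.0.0.104: descend 10111000 ; hops seen [H4,H3,H4] ; pick H4

== LOOKUPS ==
["H2","H2","H2","H0","H2","H3","H2","H4"]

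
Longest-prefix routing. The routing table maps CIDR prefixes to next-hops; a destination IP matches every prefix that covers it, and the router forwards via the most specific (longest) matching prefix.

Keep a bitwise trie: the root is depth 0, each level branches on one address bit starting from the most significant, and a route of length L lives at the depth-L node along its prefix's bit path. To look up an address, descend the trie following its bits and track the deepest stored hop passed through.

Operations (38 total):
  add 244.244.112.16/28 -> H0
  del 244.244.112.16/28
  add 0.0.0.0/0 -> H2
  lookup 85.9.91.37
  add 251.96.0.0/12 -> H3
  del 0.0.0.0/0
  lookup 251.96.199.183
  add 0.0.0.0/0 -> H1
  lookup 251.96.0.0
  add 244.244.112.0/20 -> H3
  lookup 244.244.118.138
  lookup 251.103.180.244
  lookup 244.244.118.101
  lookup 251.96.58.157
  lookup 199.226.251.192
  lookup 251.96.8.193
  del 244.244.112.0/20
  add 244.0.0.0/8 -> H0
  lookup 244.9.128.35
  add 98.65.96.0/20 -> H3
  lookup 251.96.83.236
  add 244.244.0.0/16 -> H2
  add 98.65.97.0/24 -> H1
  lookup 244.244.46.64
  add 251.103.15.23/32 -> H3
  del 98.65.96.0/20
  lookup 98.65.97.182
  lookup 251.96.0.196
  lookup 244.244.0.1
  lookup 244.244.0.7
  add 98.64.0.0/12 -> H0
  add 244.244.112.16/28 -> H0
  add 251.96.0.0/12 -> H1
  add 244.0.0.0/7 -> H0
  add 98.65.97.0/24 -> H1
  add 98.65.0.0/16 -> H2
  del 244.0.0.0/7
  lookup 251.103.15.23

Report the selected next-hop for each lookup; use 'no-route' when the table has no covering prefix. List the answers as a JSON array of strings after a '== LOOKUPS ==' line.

Trace:
  + 244.244.112.16/28 (H0) depth=28
  - 244.244.112.16/28 clear@28
  + 0.0.0.0/0 (H2) depth=0
  ? 85.9.91.37  path d0:H2  best=H2
  + 251.96.0.0/12 (H3) depth=12
  - 0.0.0.0/0 clear@0
  ? 251.96.199.183  path d0:-→d1:-→d2:-→d3:-→d4:-→d5:-→d6:-→d7:-→d8:-→d9:-→d10:-→d11:-→d12:H3  best=H3
  + 0.0.0.0/0 (H1) depth=0
  ? 251.96.0.0  path d0:H1→d1:-→d2:-→d3:-→d4:-→d5:-→d6:-→d7:-→d8:-→d9:-→d10:-→d11:-→d12:H3  best=H3
  + 244.244.112.0/20 (H3) depth=20
  ? 244.244.118.138  path d0:H1→d1:-→d2:-→d3:-→d4:-→d5:-→d6:-→d7:-→d8:-→d9:-→d10:-→d11:-→d12:-→d13:-→d14:-→d15:-→d16:-→d17:-→d18:-→d19:-→d20:H3→d21:-  best=H3
  ? 251.103.180.244  path d0:H1→d1:-→d2:-→d3:-→d4:-→d5:-→d6:-→d7:-→d8:-→d9:-→d10:-→d11:-→d12:H3  best=H3
  ? 244.244.118.101  path d0:H1→d1:-→d2:-→d3:-→d4:-→d5:-→d6:-→d7:-→d8:-→d9:-→d10:-→d11:-→d12:-→d13:-→d14:-→d15:-→d16:-→d17:-→d18:-→d19:-→d20:H3→d21:-  best=H3
  ? 251.96.58.157  path d0:H1→d1:-→d2:-→d3:-→d4:-→d5:-→d6:-→d7:-→d8:-→d9:-→d10:-→d11:-→d12:H3  best=H3
  ? 199.226.251.192  path d0:H1→d1:-→d2:-  best=H1
  ? 251.96.8.193  path d0:H1→d1:-→d2:-→d3:-→d4:-→d5:-→d6:-→d7:-→d8:-→d9:-→d10:-→d11:-→d12:H3  best=H3
  - 244.244.112.0/20 clear@20
  + 244.0.0.0/8 (H0) depth=8
  ? 244.9.128.35  path d0:H1→d1:-→d2:-→d3:-→d4:-→d5:-→d6:-→d7:-→d8:H0  best=H0
  + 98.65.96.0/20 (H3) depth=20
  ? 251.96.83.236  path d0:H1→d1:-→d2:-→d3:-→d4:-→d5:-→d6:-→d7:-→d8:-→d9:-→d10:-→d11:-→d12:H3  best=H3
  + 244.244.0.0/16 (H2) depth=16
  + 98.65.97.0/24 (H1) depth=24
  ? 244.244.46.64  path d0:H1→d1:-→d2:-→d3:-→d4:-→d5:-→d6:-→d7:-→d8:H0→d9:-→d10:-→d11:-→d12:-→d13:-→d14:-→d15:-→d16:H2→d17:-  best=H2
  + 251.103.15.23/32 (H3) depth=32
  - 98.65.96.0/20 clear@20
  ? 98.65.97.182  path d0:H1→d1:-→d2:-→d3:-→d4:-→d5:-→d6:-→d7:-→d8:-→d9:-→d10:-→d11:-→d12:-→d13:-→d14:-→d15:-→d16:-→d17:-→d18:-→d19:-→d20:-→d21:-→d22:-→d23:-→d24:H1  best=H1
  ? 251.96.0.196  path d0:H1→d1:-→d2:-→d3:-→d4:-→d5:-→d6:-→d7:-→d8:-→d9:-→d10:-→d11:-→d12:H3→d13:-  best=H3
  ? 244.244.0.1  path d0:H1→d1:-→d2:-→d3:-→d4:-→d5:-→d6:-→d7:-→d8:H0→d9:-→d10:-→d11:-→d12:-→d13:-→d14:-→d15:-→d16:H2→d17:-  best=H2
  ? 244.244.0.7  path d0:H1→d1:-→d2:-→d3:-→d4:-→d5:-→d6:-→d7:-→d8:H0→d9:-→d10:-→d11:-→d12:-→d13:-→d14:-→d15:-→d16:H2→d17:-  best=H2
  + 98.64.0.0/12 (H0) depth=12
  + 244.244.112.16/28 (H0) depth=28
  + 251.96.0.0/12 (H1) depth=12
  + 244.0.0.0/7 (H0) depth=7
  + 98.65.97.0/24 (H1) depth=24
  + 98.65.0.0/16 (H2) depth=16
  - 244.0.0.0/7 clear@7
  ? 251.103.15.23  path d0:H1→d1:-→d2:-→d3:-→d4:-→d5:-→d6:-→d7:-→d8:-→d9:-→d10:-→d11:-→d12:H1→d13:-→d14:-→d15:-→d16:-→d17:-→d18:-→d19:-→d20:-→d21:-→d22:-→d23:-→d24:-→d25:-→d26:-→d27:-→d28:-→d29:-→d30:-→d31:-→d32:H3  best=H3

== LOOKUPS ==
["H2","H3","H3","H3","H3","H3","H3","H1","H3","H0","H3","H2","H1","H3","H2","H2","H3"]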